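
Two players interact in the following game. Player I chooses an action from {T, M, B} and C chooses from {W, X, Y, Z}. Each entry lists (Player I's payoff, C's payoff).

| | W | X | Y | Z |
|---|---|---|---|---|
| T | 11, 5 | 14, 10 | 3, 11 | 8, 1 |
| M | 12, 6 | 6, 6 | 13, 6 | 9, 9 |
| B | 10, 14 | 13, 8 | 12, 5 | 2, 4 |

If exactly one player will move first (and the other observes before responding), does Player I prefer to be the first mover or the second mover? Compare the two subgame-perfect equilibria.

second

If Player I leads: C's best replies are T→Y, M→Z, B→W; Player I's induced payoffs 3, 9, 10; outcome (B, W), payoffs (10, 14).
If C leads: Player I's best replies are W→M, X→T, Y→M, Z→M; C's induced payoffs 6, 10, 6, 9; outcome (T, X), payoffs (14, 10).
Player I gets 10 moving first and 14 moving second, so Player I prefers to move second.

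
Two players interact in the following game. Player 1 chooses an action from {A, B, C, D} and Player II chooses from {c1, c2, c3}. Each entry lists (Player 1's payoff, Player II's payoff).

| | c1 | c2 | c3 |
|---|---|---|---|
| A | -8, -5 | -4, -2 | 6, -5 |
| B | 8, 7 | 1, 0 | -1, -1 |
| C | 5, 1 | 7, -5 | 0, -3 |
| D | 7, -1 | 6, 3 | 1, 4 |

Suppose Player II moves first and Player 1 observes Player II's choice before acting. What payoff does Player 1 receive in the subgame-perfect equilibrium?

8

Player 1 best-responds to each possible Player II move:
- c1 → Player 1 plays B (best of -8, 8, 5, 7); Player II gets 7.
- c2 → Player 1 plays C (best of -4, 1, 7, 6); Player II gets -5.
- c3 → Player 1 plays A (best of 6, -1, 0, 1); Player II gets -5.
Among 7, -5, -5, the best is 7 at c1. Subgame-perfect outcome: (B, c1) with payoffs (8, 7).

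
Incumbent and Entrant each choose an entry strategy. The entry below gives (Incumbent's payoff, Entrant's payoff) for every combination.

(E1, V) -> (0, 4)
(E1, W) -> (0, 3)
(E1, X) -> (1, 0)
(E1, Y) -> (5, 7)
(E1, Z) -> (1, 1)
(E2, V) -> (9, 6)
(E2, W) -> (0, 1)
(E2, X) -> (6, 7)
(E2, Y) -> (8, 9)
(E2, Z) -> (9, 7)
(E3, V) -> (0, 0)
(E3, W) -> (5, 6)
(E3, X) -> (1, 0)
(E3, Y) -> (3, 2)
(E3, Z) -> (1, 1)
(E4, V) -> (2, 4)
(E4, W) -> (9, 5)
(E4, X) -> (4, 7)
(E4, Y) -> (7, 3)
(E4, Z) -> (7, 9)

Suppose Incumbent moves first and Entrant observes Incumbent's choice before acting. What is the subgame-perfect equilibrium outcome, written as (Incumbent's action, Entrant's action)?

Backward induction with Incumbent moving first.
- E1: BR = Y, leader payoff 5.
- E2: BR = Y, leader payoff 8.
- E3: BR = W, leader payoff 5.
- E4: BR = Z, leader payoff 7.
Maximizing over 5, 8, 5, 7, Incumbent chooses E2. Subgame-perfect outcome: (E2, Y) with payoffs (8, 9).

(E2, Y)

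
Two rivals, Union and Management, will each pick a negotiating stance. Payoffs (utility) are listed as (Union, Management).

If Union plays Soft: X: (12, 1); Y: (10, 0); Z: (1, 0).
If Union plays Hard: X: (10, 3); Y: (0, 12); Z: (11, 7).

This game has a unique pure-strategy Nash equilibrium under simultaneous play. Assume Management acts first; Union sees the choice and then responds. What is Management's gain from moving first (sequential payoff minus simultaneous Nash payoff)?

Backward induction with Management moving first.
- X → Union plays Soft (best of 12, 10); Management gets 1.
- Y → Union plays Soft (best of 10, 0); Management gets 0.
- Z → Union plays Hard (best of 1, 11); Management gets 7.
Management's induced payoffs are 1, 0, 7, so Management commits to Z. Subgame-perfect outcome: (Hard, Z) with payoffs (11, 7).
Under simultaneous play:
Union's best replies: X→Soft; Y→Soft; Z→Hard.
Management's best replies: Soft→X; Hard→Y.
Only (Soft, X) has each player best-responding; Nash payoffs (12, 1).
Management's commitment gain: 7 − 1 = 6.

6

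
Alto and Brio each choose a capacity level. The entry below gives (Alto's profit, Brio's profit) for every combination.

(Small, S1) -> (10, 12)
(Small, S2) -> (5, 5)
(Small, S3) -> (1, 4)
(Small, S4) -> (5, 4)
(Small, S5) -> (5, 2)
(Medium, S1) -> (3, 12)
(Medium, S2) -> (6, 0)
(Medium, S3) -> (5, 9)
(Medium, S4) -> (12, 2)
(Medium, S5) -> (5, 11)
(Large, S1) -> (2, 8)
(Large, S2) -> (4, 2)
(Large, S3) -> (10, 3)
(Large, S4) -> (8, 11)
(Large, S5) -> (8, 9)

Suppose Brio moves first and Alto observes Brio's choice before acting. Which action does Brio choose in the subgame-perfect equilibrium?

Work backward from Alto's decision.
- S1: BR = Small, leader payoff 12.
- S2: BR = Medium, leader payoff 0.
- S3: BR = Large, leader payoff 3.
- S4: BR = Medium, leader payoff 2.
- S5: BR = Large, leader payoff 9.
Brio's induced payoffs are 12, 0, 3, 2, 9, so Brio commits to S1. Subgame-perfect outcome: (Small, S1) with payoffs (10, 12).

S1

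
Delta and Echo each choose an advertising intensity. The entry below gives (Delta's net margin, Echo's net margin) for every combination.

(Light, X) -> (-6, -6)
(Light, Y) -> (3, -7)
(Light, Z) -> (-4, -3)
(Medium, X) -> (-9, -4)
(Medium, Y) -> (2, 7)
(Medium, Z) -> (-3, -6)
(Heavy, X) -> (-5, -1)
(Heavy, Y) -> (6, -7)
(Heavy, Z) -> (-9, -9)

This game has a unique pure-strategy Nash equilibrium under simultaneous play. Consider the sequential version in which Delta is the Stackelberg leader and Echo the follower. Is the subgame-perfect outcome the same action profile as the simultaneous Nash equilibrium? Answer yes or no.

Work backward from Echo's decision.
- Light: Echo compares -6, -7, -3 and picks Z; Delta would get -4.
- Medium: Echo compares -4, 7, -6 and picks Y; Delta would get 2.
- Heavy: Echo compares -1, -7, -9 and picks X; Delta would get -5.
Among -4, 2, -5, the best is 2 at Medium. Subgame-perfect outcome: (Medium, Y) with payoffs (2, 7).
For the simultaneous game, intersect best replies.
Delta's best replies: X→Heavy; Y→Heavy; Z→Medium.
Echo's best replies: Light→Z; Medium→Y; Heavy→X.
Only (Heavy, X) has each player best-responding; Nash payoffs (-5, -1).
Sequential outcome (Medium, Y) differs from the Nash profile (Heavy, X).

no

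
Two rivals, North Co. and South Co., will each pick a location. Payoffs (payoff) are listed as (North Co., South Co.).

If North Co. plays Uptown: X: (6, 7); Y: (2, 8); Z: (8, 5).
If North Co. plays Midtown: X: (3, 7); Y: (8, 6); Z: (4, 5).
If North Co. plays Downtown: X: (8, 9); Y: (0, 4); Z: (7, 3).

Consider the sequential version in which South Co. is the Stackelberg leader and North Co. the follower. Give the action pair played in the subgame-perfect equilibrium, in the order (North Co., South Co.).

Backward induction with South Co. moving first.
- X: North Co. compares 6, 3, 8 and picks Downtown; South Co. would get 9.
- Y: North Co. compares 2, 8, 0 and picks Midtown; South Co. would get 6.
- Z: North Co. compares 8, 4, 7 and picks Uptown; South Co. would get 5.
Maximizing over 9, 6, 5, South Co. chooses X. Subgame-perfect outcome: (Downtown, X) with payoffs (8, 9).

(Downtown, X)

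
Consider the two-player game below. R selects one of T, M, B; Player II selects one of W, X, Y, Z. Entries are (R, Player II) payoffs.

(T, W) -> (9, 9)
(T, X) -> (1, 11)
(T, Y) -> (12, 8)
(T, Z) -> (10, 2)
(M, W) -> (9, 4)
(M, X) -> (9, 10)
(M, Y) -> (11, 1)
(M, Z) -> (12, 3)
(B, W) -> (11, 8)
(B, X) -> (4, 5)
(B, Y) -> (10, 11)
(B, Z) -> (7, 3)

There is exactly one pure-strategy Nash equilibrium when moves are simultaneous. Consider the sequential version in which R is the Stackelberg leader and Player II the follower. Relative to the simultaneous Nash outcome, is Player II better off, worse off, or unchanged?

Work backward from Player II's decision.
- T: Player II compares 9, 11, 8, 2 and picks X; R would get 1.
- M: Player II compares 4, 10, 1, 3 and picks X; R would get 9.
- B: Player II compares 8, 5, 11, 3 and picks Y; R would get 10.
R's induced payoffs are 1, 9, 10, so R commits to B. Subgame-perfect outcome: (B, Y) with payoffs (10, 11).
Under simultaneous play:
R's best replies: W→B; X→M; Y→T; Z→M.
Player II's best replies: T→X; M→X; B→Y.
Only (M, X) has each player best-responding; Nash payoffs (9, 10).
Player II earns 11 sequentially versus 10 at the Nash outcome: better off.

better off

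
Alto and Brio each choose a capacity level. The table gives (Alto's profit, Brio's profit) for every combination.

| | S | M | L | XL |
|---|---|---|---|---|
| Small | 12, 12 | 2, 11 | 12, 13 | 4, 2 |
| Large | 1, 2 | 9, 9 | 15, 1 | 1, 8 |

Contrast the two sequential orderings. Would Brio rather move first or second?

If Alto leads: Brio's best replies are Small→L, Large→M; Alto's induced payoffs 12, 9; outcome (Small, L), payoffs (12, 13).
If Brio leads: Alto's best replies are S→Small, M→Large, L→Large, XL→Small; Brio's induced payoffs 12, 9, 1, 2; outcome (Small, S), payoffs (12, 12).
Brio gets 12 moving first and 13 moving second, so Brio prefers to move second.

second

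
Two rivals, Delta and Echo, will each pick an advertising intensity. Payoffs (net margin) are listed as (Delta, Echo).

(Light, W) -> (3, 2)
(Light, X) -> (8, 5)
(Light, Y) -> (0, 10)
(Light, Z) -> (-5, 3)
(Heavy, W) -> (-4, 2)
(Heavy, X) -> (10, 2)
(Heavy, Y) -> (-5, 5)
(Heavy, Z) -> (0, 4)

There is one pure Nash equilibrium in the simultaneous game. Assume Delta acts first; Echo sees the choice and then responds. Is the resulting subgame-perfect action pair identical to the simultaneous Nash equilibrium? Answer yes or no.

yes

Solve by backward induction (Delta leads).
- Light → Echo plays Y (best of 2, 5, 10, 3); Delta gets 0.
- Heavy → Echo plays Y (best of 2, 2, 5, 4); Delta gets -5.
Among 0, -5, the best is 0 at Light. Subgame-perfect outcome: (Light, Y) with payoffs (0, 10).
Now find the simultaneous Nash equilibrium.
Delta's best replies: W→Light; X→Heavy; Y→Light; Z→Heavy.
Echo's best replies: Light→Y; Heavy→Y.
The unique mutual best reply is (Light, Y), giving (0, 10).
Sequential outcome (Light, Y) coincides with the Nash profile (Light, Y).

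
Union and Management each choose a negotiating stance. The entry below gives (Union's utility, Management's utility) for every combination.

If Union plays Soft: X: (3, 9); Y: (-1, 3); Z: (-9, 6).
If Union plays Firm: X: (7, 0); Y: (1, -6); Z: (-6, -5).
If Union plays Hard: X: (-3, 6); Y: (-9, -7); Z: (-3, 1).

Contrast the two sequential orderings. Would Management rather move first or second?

first

If Union leads: Management's best replies are Soft→X, Firm→X, Hard→X; Union's induced payoffs 3, 7, -3; outcome (Firm, X), payoffs (7, 0).
If Management leads: Union's best replies are X→Firm, Y→Firm, Z→Hard; Management's induced payoffs 0, -6, 1; outcome (Hard, Z), payoffs (-3, 1).
Management gets 1 moving first and 0 moving second, so Management prefers to move first.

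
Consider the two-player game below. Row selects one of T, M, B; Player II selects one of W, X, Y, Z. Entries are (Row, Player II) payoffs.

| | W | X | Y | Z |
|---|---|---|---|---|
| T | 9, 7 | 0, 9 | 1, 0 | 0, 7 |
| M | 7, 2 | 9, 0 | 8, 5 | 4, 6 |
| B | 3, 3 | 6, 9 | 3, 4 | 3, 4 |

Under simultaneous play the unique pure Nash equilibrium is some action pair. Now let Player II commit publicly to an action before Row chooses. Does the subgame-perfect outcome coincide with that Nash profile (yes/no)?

no

Row best-responds to each possible Player II move:
- W: BR = T, leader payoff 7.
- X: BR = M, leader payoff 0.
- Y: BR = M, leader payoff 5.
- Z: BR = M, leader payoff 6.
Among 7, 0, 5, 6, the best is 7 at W. Subgame-perfect outcome: (T, W) with payoffs (9, 7).
Under simultaneous play:
Row's best replies: W→T; X→M; Y→M; Z→M.
Player II's best replies: T→X; M→Z; B→X.
Only (M, Z) has each player best-responding; Nash payoffs (4, 6).
Sequential outcome (T, W) differs from the Nash profile (M, Z).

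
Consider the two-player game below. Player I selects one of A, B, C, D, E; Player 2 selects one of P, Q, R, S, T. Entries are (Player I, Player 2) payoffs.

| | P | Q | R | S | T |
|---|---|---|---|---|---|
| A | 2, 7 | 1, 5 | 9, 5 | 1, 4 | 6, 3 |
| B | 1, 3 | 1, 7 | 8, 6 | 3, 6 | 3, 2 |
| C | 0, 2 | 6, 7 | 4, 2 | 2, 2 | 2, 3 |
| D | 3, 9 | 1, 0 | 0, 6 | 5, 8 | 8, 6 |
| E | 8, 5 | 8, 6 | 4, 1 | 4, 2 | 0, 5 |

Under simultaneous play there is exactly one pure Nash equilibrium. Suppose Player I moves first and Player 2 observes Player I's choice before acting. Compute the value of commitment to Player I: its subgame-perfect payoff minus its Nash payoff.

0

Work backward from Player 2's decision.
- A: BR = P, leader payoff 2.
- B: BR = Q, leader payoff 1.
- C: BR = Q, leader payoff 6.
- D: BR = P, leader payoff 3.
- E: BR = Q, leader payoff 8.
Player I's induced payoffs are 2, 1, 6, 3, 8, so Player I commits to E. Subgame-perfect outcome: (E, Q) with payoffs (8, 6).
Under simultaneous play:
Player I's best replies: P→E; Q→E; R→A; S→D; T→D.
Player 2's best replies: A→P; B→Q; C→Q; D→P; E→Q.
The unique mutual best reply is (E, Q), giving (8, 6).
Player I's commitment gain: 8 − 8 = 0.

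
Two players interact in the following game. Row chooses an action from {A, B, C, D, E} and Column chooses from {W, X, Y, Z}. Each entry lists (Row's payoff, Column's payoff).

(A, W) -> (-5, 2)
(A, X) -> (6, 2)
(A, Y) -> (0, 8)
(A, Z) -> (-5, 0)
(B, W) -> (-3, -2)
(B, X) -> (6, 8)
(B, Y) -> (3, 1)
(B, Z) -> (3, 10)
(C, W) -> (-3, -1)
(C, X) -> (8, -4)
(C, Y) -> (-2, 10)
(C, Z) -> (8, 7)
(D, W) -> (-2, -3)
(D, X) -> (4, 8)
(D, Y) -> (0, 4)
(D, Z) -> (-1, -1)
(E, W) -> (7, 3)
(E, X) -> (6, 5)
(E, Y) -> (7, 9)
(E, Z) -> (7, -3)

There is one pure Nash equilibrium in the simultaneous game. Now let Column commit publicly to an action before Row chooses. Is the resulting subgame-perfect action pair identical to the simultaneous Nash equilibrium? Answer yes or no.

Row best-responds to each possible Column move:
- W → Row plays E (best of -5, -3, -3, -2, 7); Column gets 3.
- X → Row plays C (best of 6, 6, 8, 4, 6); Column gets -4.
- Y → Row plays E (best of 0, 3, -2, 0, 7); Column gets 9.
- Z → Row plays C (best of -5, 3, 8, -1, 7); Column gets 7.
Maximizing over 3, -4, 9, 7, Column chooses Y. Subgame-perfect outcome: (E, Y) with payoffs (7, 9).
For the simultaneous game, intersect best replies.
Row's best replies: W→E; X→C; Y→E; Z→C.
Column's best replies: A→Y; B→Z; C→Y; D→X; E→Y.
The unique mutual best reply is (E, Y), giving (7, 9).
Sequential outcome (E, Y) coincides with the Nash profile (E, Y).

yes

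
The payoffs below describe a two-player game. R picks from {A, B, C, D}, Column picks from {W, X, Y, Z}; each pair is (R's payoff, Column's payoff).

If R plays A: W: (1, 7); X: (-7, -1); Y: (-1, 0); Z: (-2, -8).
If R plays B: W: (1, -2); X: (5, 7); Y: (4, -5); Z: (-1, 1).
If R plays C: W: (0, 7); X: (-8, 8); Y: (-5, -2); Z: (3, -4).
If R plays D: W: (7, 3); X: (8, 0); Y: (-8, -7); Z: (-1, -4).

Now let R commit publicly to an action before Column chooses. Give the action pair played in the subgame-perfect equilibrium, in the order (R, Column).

Backward induction with R moving first.
- A: BR = W, leader payoff 1.
- B: BR = X, leader payoff 5.
- C: BR = X, leader payoff -8.
- D: BR = W, leader payoff 7.
Among 1, 5, -8, 7, the best is 7 at D. Subgame-perfect outcome: (D, W) with payoffs (7, 3).

(D, W)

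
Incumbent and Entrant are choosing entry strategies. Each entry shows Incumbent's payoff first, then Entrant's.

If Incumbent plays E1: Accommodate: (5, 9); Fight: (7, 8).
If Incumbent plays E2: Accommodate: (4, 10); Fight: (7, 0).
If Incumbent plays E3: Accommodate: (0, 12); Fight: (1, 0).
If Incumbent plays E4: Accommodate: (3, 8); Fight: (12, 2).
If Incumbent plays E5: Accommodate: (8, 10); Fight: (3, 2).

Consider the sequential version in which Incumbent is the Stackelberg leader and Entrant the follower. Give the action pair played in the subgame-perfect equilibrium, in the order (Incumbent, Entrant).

(E5, Accommodate)

Entrant best-responds to each possible Incumbent move:
- E1: BR = Accommodate, leader payoff 5.
- E2: BR = Accommodate, leader payoff 4.
- E3: BR = Accommodate, leader payoff 0.
- E4: BR = Accommodate, leader payoff 3.
- E5: BR = Accommodate, leader payoff 8.
Maximizing over 5, 4, 0, 3, 8, Incumbent chooses E5. Subgame-perfect outcome: (E5, Accommodate) with payoffs (8, 10).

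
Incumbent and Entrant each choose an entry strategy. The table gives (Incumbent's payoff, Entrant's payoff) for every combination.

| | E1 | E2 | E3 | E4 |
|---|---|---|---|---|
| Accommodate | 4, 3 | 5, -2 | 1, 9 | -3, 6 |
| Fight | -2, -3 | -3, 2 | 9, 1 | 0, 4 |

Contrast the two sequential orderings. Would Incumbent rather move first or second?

If Incumbent leads: Entrant's best replies are Accommodate→E3, Fight→E4; Incumbent's induced payoffs 1, 0; outcome (Accommodate, E3), payoffs (1, 9).
If Entrant leads: Incumbent's best replies are E1→Accommodate, E2→Accommodate, E3→Fight, E4→Fight; Entrant's induced payoffs 3, -2, 1, 4; outcome (Fight, E4), payoffs (0, 4).
Incumbent gets 1 moving first and 0 moving second, so Incumbent prefers to move first.

first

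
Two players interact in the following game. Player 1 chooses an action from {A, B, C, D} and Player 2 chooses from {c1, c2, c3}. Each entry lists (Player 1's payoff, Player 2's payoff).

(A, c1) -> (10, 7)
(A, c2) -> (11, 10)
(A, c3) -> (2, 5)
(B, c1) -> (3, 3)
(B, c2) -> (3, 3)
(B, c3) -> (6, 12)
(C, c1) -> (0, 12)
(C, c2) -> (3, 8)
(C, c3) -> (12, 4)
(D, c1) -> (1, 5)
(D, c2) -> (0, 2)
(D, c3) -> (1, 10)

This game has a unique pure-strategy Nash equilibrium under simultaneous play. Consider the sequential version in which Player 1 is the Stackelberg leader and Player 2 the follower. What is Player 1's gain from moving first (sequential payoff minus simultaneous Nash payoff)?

Solve by backward induction (Player 1 leads).
- A → Player 2 plays c2 (best of 7, 10, 5); Player 1 gets 11.
- B → Player 2 plays c3 (best of 3, 3, 12); Player 1 gets 6.
- C → Player 2 plays c1 (best of 12, 8, 4); Player 1 gets 0.
- D → Player 2 plays c3 (best of 5, 2, 10); Player 1 gets 1.
Among 11, 6, 0, 1, the best is 11 at A. Subgame-perfect outcome: (A, c2) with payoffs (11, 10).
Now find the simultaneous Nash equilibrium.
Player 1's best replies: c1→A; c2→A; c3→C.
Player 2's best replies: A→c2; B→c3; C→c1; D→c3.
The unique mutual best reply is (A, c2), giving (11, 10).
Player 1's commitment gain: 11 − 11 = 0.

0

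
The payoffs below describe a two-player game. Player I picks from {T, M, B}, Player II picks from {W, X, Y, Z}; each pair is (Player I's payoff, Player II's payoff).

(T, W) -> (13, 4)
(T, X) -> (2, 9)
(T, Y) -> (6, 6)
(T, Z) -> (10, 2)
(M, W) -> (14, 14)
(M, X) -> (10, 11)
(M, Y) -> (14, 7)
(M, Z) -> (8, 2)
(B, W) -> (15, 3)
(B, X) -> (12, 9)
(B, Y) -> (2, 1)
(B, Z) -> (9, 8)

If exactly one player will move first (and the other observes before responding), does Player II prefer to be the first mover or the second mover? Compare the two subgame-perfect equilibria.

If Player I leads: Player II's best replies are T→X, M→W, B→X; Player I's induced payoffs 2, 14, 12; outcome (M, W), payoffs (14, 14).
If Player II leads: Player I's best replies are W→B, X→B, Y→M, Z→T; Player II's induced payoffs 3, 9, 7, 2; outcome (B, X), payoffs (12, 9).
Player II gets 9 moving first and 14 moving second, so Player II prefers to move second.

second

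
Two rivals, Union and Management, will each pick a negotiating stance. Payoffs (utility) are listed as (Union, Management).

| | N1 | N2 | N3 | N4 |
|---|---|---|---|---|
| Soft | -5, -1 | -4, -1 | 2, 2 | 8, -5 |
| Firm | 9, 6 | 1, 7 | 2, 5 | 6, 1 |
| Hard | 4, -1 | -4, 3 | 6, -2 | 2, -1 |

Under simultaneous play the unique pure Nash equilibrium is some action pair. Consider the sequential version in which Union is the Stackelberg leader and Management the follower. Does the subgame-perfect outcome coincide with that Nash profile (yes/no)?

no

Work backward from Management's decision.
- Soft: BR = N3, leader payoff 2.
- Firm: BR = N2, leader payoff 1.
- Hard: BR = N2, leader payoff -4.
Union's induced payoffs are 2, 1, -4, so Union commits to Soft. Subgame-perfect outcome: (Soft, N3) with payoffs (2, 2).
Under simultaneous play:
Union's best replies: N1→Firm; N2→Firm; N3→Hard; N4→Soft.
Management's best replies: Soft→N3; Firm→N2; Hard→N2.
Only (Firm, N2) has each player best-responding; Nash payoffs (1, 7).
Sequential outcome (Soft, N3) differs from the Nash profile (Firm, N2).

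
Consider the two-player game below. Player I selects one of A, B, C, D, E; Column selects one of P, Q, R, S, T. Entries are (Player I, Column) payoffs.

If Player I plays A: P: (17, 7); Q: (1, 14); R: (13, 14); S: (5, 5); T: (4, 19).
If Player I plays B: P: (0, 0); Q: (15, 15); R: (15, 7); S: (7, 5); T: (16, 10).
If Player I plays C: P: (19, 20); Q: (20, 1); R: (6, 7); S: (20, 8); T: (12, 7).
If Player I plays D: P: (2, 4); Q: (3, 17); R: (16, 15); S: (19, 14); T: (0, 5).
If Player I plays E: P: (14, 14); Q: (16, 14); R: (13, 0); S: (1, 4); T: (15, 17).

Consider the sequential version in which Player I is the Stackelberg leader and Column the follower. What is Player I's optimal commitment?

Work backward from Column's decision.
- A: Column compares 7, 14, 14, 5, 19 and picks T; Player I would get 4.
- B: Column compares 0, 15, 7, 5, 10 and picks Q; Player I would get 15.
- C: Column compares 20, 1, 7, 8, 7 and picks P; Player I would get 19.
- D: Column compares 4, 17, 15, 14, 5 and picks Q; Player I would get 3.
- E: Column compares 14, 14, 0, 4, 17 and picks T; Player I would get 15.
Maximizing over 4, 15, 19, 3, 15, Player I chooses C. Subgame-perfect outcome: (C, P) with payoffs (19, 20).

C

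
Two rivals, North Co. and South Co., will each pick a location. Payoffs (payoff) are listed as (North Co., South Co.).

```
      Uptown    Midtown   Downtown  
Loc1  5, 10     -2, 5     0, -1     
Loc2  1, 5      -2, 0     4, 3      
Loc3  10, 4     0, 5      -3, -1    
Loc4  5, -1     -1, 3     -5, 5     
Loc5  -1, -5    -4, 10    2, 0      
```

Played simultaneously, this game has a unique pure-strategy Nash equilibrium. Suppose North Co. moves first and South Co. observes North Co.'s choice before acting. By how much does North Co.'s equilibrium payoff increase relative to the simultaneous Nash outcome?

South Co. best-responds to each possible North Co. move:
- Loc1: South Co. compares 10, 5, -1 and picks Uptown; North Co. would get 5.
- Loc2: South Co. compares 5, 0, 3 and picks Uptown; North Co. would get 1.
- Loc3: South Co. compares 4, 5, -1 and picks Midtown; North Co. would get 0.
- Loc4: South Co. compares -1, 3, 5 and picks Downtown; North Co. would get -5.
- Loc5: South Co. compares -5, 10, 0 and picks Midtown; North Co. would get -4.
North Co.'s induced payoffs are 5, 1, 0, -5, -4, so North Co. commits to Loc1. Subgame-perfect outcome: (Loc1, Uptown) with payoffs (5, 10).
Now find the simultaneous Nash equilibrium.
North Co.'s best replies: Uptown→Loc3; Midtown→Loc3; Downtown→Loc2.
South Co.'s best replies: Loc1→Uptown; Loc2→Uptown; Loc3→Midtown; Loc4→Downtown; Loc5→Midtown.
Only (Loc3, Midtown) has each player best-responding; Nash payoffs (0, 5).
North Co.'s commitment gain: 5 − 0 = 5.

5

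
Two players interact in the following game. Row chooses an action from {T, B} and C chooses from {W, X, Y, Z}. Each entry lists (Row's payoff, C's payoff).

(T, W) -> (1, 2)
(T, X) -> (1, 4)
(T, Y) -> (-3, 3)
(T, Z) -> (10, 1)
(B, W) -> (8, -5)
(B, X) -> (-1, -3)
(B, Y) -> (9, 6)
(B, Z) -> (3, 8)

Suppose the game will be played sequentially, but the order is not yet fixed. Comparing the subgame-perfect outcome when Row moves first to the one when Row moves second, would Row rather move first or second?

second

If Row leads: C's best replies are T→X, B→Z; Row's induced payoffs 1, 3; outcome (B, Z), payoffs (3, 8).
If C leads: Row's best replies are W→B, X→T, Y→B, Z→T; C's induced payoffs -5, 4, 6, 1; outcome (B, Y), payoffs (9, 6).
Row gets 3 moving first and 9 moving second, so Row prefers to move second.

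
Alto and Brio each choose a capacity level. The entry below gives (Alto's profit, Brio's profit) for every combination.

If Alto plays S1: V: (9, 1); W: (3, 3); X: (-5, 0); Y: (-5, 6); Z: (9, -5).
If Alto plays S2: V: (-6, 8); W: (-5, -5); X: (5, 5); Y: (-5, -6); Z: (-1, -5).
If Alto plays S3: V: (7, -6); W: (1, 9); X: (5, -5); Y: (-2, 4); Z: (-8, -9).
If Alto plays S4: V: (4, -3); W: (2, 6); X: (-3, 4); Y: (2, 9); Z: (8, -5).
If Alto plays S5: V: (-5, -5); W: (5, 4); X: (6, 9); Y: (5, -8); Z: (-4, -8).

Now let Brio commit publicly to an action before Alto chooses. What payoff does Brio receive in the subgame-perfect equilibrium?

9

Work backward from Alto's decision.
- V: BR = S1, leader payoff 1.
- W: BR = S5, leader payoff 4.
- X: BR = S5, leader payoff 9.
- Y: BR = S5, leader payoff -8.
- Z: BR = S1, leader payoff -5.
Among 1, 4, 9, -8, -5, the best is 9 at X. Subgame-perfect outcome: (S5, X) with payoffs (6, 9).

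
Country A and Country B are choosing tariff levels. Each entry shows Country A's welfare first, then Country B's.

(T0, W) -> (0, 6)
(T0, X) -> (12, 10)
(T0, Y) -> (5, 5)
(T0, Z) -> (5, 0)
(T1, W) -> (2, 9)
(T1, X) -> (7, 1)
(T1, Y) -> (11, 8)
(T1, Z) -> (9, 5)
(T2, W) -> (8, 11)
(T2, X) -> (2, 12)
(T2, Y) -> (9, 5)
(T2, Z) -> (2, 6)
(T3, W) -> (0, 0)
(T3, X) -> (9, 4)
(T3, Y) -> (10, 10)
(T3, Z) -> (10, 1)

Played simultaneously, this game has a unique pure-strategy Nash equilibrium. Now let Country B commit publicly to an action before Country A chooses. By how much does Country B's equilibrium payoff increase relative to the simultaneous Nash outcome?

1

Backward induction with Country B moving first.
- W → Country A plays T2 (best of 0, 2, 8, 0); Country B gets 11.
- X → Country A plays T0 (best of 12, 7, 2, 9); Country B gets 10.
- Y → Country A plays T1 (best of 5, 11, 9, 10); Country B gets 8.
- Z → Country A plays T3 (best of 5, 9, 2, 10); Country B gets 1.
Among 11, 10, 8, 1, the best is 11 at W. Subgame-perfect outcome: (T2, W) with payoffs (8, 11).
For the simultaneous game, intersect best replies.
Country A's best replies: W→T2; X→T0; Y→T1; Z→T3.
Country B's best replies: T0→X; T1→W; T2→X; T3→Y.
The unique mutual best reply is (T0, X), giving (12, 10).
Country B's commitment gain: 11 − 10 = 1.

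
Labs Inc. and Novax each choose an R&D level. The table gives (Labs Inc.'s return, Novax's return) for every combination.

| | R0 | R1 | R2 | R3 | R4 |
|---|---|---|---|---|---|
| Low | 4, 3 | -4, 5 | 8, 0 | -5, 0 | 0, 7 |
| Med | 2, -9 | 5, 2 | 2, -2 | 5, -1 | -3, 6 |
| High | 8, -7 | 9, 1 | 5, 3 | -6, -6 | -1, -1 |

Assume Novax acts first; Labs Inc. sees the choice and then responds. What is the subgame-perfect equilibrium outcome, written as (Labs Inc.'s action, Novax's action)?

(Low, R4)

Labs Inc. best-responds to each possible Novax move:
- R0: BR = High, leader payoff -7.
- R1: BR = High, leader payoff 1.
- R2: BR = Low, leader payoff 0.
- R3: BR = Med, leader payoff -1.
- R4: BR = Low, leader payoff 7.
Novax's induced payoffs are -7, 1, 0, -1, 7, so Novax commits to R4. Subgame-perfect outcome: (Low, R4) with payoffs (0, 7).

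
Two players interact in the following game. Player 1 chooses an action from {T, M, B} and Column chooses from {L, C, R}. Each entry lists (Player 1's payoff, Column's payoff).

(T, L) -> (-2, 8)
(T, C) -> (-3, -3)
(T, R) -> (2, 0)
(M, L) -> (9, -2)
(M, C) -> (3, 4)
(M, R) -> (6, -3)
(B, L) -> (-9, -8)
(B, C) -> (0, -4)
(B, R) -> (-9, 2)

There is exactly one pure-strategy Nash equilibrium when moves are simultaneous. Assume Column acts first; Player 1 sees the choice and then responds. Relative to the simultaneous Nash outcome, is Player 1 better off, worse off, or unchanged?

unchanged

Backward induction with Column moving first.
- L → Player 1 plays M (best of -2, 9, -9); Column gets -2.
- C → Player 1 plays M (best of -3, 3, 0); Column gets 4.
- R → Player 1 plays M (best of 2, 6, -9); Column gets -3.
Among -2, 4, -3, the best is 4 at C. Subgame-perfect outcome: (M, C) with payoffs (3, 4).
Under simultaneous play:
Player 1's best replies: L→M; C→M; R→M.
Column's best replies: T→L; M→C; B→R.
The unique mutual best reply is (M, C), giving (3, 4).
Player 1 earns 3 sequentially versus 3 at the Nash outcome: unchanged.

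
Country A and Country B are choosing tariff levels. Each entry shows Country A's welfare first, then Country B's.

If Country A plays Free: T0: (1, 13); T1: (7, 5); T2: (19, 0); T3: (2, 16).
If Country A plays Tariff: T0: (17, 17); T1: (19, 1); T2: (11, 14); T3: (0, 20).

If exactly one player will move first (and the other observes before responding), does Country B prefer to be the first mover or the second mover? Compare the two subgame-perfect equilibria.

first

If Country A leads: Country B's best replies are Free→T3, Tariff→T3; Country A's induced payoffs 2, 0; outcome (Free, T3), payoffs (2, 16).
If Country B leads: Country A's best replies are T0→Tariff, T1→Tariff, T2→Free, T3→Free; Country B's induced payoffs 17, 1, 0, 16; outcome (Tariff, T0), payoffs (17, 17).
Country B gets 17 moving first and 16 moving second, so Country B prefers to move first.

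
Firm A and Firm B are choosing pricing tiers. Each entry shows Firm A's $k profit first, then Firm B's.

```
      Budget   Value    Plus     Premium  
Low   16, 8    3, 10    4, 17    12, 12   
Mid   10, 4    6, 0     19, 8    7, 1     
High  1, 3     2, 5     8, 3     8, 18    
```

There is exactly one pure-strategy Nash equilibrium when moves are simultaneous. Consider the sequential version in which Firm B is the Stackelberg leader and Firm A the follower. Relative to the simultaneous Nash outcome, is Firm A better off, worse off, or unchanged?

worse off

Solve by backward induction (Firm B leads).
- Budget: Firm A compares 16, 10, 1 and picks Low; Firm B would get 8.
- Value: Firm A compares 3, 6, 2 and picks Mid; Firm B would get 0.
- Plus: Firm A compares 4, 19, 8 and picks Mid; Firm B would get 8.
- Premium: Firm A compares 12, 7, 8 and picks Low; Firm B would get 12.
Among 8, 0, 8, 12, the best is 12 at Premium. Subgame-perfect outcome: (Low, Premium) with payoffs (12, 12).
For the simultaneous game, intersect best replies.
Firm A's best replies: Budget→Low; Value→Mid; Plus→Mid; Premium→Low.
Firm B's best replies: Low→Plus; Mid→Plus; High→Premium.
The unique mutual best reply is (Mid, Plus), giving (19, 8).
Firm A earns 12 sequentially versus 19 at the Nash outcome: worse off.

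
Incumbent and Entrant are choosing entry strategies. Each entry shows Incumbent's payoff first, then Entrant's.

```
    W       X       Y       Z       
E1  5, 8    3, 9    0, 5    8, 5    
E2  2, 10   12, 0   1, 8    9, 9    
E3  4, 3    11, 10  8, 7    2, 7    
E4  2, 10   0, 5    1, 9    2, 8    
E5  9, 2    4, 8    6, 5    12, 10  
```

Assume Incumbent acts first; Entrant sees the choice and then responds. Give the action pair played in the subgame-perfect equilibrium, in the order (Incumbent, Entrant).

(E5, Z)

Work backward from Entrant's decision.
- E1 → Entrant plays X (best of 8, 9, 5, 5); Incumbent gets 3.
- E2 → Entrant plays W (best of 10, 0, 8, 9); Incumbent gets 2.
- E3 → Entrant plays X (best of 3, 10, 7, 7); Incumbent gets 11.
- E4 → Entrant plays W (best of 10, 5, 9, 8); Incumbent gets 2.
- E5 → Entrant plays Z (best of 2, 8, 5, 10); Incumbent gets 12.
Among 3, 2, 11, 2, 12, the best is 12 at E5. Subgame-perfect outcome: (E5, Z) with payoffs (12, 10).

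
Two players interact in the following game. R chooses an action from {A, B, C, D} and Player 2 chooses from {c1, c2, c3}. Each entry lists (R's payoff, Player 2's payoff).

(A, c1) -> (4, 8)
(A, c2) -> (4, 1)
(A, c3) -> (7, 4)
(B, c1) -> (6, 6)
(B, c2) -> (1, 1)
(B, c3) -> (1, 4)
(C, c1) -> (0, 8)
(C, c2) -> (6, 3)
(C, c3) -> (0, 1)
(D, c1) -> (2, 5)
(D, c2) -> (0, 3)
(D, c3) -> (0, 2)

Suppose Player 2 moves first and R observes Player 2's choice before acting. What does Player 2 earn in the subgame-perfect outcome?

Backward induction with Player 2 moving first.
- c1: BR = B, leader payoff 6.
- c2: BR = C, leader payoff 3.
- c3: BR = A, leader payoff 4.
Player 2's induced payoffs are 6, 3, 4, so Player 2 commits to c1. Subgame-perfect outcome: (B, c1) with payoffs (6, 6).

6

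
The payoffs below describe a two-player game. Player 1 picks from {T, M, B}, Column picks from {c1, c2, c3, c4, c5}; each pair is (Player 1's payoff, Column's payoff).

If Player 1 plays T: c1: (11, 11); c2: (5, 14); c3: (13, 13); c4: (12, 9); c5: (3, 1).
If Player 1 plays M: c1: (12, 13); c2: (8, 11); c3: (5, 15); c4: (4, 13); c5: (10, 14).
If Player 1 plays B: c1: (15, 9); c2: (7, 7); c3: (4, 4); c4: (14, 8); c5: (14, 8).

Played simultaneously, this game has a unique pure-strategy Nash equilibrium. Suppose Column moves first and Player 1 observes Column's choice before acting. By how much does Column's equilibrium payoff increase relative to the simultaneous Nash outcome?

4

Player 1 best-responds to each possible Column move:
- c1: Player 1 compares 11, 12, 15 and picks B; Column would get 9.
- c2: Player 1 compares 5, 8, 7 and picks M; Column would get 11.
- c3: Player 1 compares 13, 5, 4 and picks T; Column would get 13.
- c4: Player 1 compares 12, 4, 14 and picks B; Column would get 8.
- c5: Player 1 compares 3, 10, 14 and picks B; Column would get 8.
Among 9, 11, 13, 8, 8, the best is 13 at c3. Subgame-perfect outcome: (T, c3) with payoffs (13, 13).
Now find the simultaneous Nash equilibrium.
Player 1's best replies: c1→B; c2→M; c3→T; c4→B; c5→B.
Column's best replies: T→c2; M→c3; B→c1.
Only (B, c1) has each player best-responding; Nash payoffs (15, 9).
Column's commitment gain: 13 − 9 = 4.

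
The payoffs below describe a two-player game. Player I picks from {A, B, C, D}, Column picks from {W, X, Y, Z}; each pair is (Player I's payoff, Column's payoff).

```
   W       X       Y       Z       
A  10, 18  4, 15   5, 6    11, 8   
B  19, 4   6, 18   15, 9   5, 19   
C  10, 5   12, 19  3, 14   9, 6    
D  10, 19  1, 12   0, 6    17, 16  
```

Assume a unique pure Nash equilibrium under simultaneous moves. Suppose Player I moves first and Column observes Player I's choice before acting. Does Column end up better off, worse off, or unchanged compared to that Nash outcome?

unchanged

Column best-responds to each possible Player I move:
- A: Column compares 18, 15, 6, 8 and picks W; Player I would get 10.
- B: Column compares 4, 18, 9, 19 and picks Z; Player I would get 5.
- C: Column compares 5, 19, 14, 6 and picks X; Player I would get 12.
- D: Column compares 19, 12, 6, 16 and picks W; Player I would get 10.
Among 10, 5, 12, 10, the best is 12 at C. Subgame-perfect outcome: (C, X) with payoffs (12, 19).
Now find the simultaneous Nash equilibrium.
Player I's best replies: W→B; X→C; Y→B; Z→D.
Column's best replies: A→W; B→Z; C→X; D→W.
The unique mutual best reply is (C, X), giving (12, 19).
Column earns 19 sequentially versus 19 at the Nash outcome: unchanged.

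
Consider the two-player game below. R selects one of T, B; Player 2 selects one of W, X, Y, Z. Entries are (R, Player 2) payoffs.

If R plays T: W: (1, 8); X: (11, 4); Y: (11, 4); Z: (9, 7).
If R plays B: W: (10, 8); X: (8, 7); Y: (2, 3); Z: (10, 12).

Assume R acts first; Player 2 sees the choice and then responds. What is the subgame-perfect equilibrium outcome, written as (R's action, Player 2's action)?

(B, Z)

Work backward from Player 2's decision.
- T: Player 2 compares 8, 4, 4, 7 and picks W; R would get 1.
- B: Player 2 compares 8, 7, 3, 12 and picks Z; R would get 10.
Maximizing over 1, 10, R chooses B. Subgame-perfect outcome: (B, Z) with payoffs (10, 12).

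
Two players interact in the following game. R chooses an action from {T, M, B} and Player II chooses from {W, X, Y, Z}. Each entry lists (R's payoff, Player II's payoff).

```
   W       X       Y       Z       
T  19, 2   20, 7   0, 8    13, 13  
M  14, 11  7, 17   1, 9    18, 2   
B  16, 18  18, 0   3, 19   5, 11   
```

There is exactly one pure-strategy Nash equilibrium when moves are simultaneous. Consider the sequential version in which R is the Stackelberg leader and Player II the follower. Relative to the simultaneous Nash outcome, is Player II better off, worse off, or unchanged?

worse off

Player II best-responds to each possible R move:
- T: Player II compares 2, 7, 8, 13 and picks Z; R would get 13.
- M: Player II compares 11, 17, 9, 2 and picks X; R would get 7.
- B: Player II compares 18, 0, 19, 11 and picks Y; R would get 3.
Among 13, 7, 3, the best is 13 at T. Subgame-perfect outcome: (T, Z) with payoffs (13, 13).
Now find the simultaneous Nash equilibrium.
R's best replies: W→T; X→T; Y→B; Z→M.
Player II's best replies: T→Z; M→X; B→Y.
Only (B, Y) has each player best-responding; Nash payoffs (3, 19).
Player II earns 13 sequentially versus 19 at the Nash outcome: worse off.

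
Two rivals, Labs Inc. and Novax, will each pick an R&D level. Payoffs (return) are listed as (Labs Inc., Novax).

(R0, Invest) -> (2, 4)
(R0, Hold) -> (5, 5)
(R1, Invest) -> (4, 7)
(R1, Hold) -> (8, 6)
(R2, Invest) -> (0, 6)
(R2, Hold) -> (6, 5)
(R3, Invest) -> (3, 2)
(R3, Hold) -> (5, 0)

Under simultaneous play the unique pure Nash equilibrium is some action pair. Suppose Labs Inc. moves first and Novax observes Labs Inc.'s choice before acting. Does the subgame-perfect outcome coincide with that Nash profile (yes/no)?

no

Novax best-responds to each possible Labs Inc. move:
- R0: BR = Hold, leader payoff 5.
- R1: BR = Invest, leader payoff 4.
- R2: BR = Invest, leader payoff 0.
- R3: BR = Invest, leader payoff 3.
Labs Inc.'s induced payoffs are 5, 4, 0, 3, so Labs Inc. commits to R0. Subgame-perfect outcome: (R0, Hold) with payoffs (5, 5).
Now find the simultaneous Nash equilibrium.
Labs Inc.'s best replies: Invest→R1; Hold→R1.
Novax's best replies: R0→Hold; R1→Invest; R2→Invest; R3→Invest.
Only (R1, Invest) has each player best-responding; Nash payoffs (4, 7).
Sequential outcome (R0, Hold) differs from the Nash profile (R1, Invest).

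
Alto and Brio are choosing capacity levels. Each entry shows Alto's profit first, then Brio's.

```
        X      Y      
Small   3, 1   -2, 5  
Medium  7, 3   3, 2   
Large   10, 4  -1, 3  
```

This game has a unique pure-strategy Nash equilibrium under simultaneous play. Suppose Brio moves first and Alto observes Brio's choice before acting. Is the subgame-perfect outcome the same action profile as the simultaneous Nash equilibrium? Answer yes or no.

Work backward from Alto's decision.
- X: Alto compares 3, 7, 10 and picks Large; Brio would get 4.
- Y: Alto compares -2, 3, -1 and picks Medium; Brio would get 2.
Among 4, 2, the best is 4 at X. Subgame-perfect outcome: (Large, X) with payoffs (10, 4).
Under simultaneous play:
Alto's best replies: X→Large; Y→Medium.
Brio's best replies: Small→Y; Medium→X; Large→X.
The unique mutual best reply is (Large, X), giving (10, 4).
Sequential outcome (Large, X) coincides with the Nash profile (Large, X).

yes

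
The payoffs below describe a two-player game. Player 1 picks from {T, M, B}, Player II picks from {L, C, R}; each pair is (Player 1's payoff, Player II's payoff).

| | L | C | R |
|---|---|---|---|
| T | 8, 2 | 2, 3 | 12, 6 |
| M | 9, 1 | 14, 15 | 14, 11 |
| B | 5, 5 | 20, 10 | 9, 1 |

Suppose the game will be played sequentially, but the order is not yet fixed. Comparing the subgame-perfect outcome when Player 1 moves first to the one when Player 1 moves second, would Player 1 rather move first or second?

If Player 1 leads: Player II's best replies are T→R, M→C, B→C; Player 1's induced payoffs 12, 14, 20; outcome (B, C), payoffs (20, 10).
If Player II leads: Player 1's best replies are L→M, C→B, R→M; Player II's induced payoffs 1, 10, 11; outcome (M, R), payoffs (14, 11).
Player 1 gets 20 moving first and 14 moving second, so Player 1 prefers to move first.

first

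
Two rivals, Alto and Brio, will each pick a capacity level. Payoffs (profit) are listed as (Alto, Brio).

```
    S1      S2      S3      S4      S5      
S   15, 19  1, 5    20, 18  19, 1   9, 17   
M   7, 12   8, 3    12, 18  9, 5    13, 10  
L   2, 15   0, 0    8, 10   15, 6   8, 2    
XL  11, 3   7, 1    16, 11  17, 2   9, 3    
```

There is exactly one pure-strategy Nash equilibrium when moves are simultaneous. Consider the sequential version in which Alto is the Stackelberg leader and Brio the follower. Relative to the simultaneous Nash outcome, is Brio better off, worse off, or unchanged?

worse off

Backward induction with Alto moving first.
- S: Brio compares 19, 5, 18, 1, 17 and picks S1; Alto would get 15.
- M: Brio compares 12, 3, 18, 5, 10 and picks S3; Alto would get 12.
- L: Brio compares 15, 0, 10, 6, 2 and picks S1; Alto would get 2.
- XL: Brio compares 3, 1, 11, 2, 3 and picks S3; Alto would get 16.
Alto's induced payoffs are 15, 12, 2, 16, so Alto commits to XL. Subgame-perfect outcome: (XL, S3) with payoffs (16, 11).
Under simultaneous play:
Alto's best replies: S1→S; S2→M; S3→S; S4→S; S5→M.
Brio's best replies: S→S1; M→S3; L→S1; XL→S3.
Only (S, S1) has each player best-responding; Nash payoffs (15, 19).
Brio earns 11 sequentially versus 19 at the Nash outcome: worse off.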